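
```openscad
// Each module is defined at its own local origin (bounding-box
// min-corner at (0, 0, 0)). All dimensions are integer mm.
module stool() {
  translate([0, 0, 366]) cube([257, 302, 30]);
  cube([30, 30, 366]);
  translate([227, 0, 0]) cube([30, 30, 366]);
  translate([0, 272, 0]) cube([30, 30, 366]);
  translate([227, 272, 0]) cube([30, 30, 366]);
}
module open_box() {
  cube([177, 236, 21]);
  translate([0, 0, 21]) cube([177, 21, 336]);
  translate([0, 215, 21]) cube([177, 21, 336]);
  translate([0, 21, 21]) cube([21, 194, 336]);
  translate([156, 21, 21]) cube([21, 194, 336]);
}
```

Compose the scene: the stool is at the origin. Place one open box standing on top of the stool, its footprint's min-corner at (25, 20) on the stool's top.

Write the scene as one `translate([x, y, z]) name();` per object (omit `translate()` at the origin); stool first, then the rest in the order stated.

stool();
translate([25, 20, 396]) open_box();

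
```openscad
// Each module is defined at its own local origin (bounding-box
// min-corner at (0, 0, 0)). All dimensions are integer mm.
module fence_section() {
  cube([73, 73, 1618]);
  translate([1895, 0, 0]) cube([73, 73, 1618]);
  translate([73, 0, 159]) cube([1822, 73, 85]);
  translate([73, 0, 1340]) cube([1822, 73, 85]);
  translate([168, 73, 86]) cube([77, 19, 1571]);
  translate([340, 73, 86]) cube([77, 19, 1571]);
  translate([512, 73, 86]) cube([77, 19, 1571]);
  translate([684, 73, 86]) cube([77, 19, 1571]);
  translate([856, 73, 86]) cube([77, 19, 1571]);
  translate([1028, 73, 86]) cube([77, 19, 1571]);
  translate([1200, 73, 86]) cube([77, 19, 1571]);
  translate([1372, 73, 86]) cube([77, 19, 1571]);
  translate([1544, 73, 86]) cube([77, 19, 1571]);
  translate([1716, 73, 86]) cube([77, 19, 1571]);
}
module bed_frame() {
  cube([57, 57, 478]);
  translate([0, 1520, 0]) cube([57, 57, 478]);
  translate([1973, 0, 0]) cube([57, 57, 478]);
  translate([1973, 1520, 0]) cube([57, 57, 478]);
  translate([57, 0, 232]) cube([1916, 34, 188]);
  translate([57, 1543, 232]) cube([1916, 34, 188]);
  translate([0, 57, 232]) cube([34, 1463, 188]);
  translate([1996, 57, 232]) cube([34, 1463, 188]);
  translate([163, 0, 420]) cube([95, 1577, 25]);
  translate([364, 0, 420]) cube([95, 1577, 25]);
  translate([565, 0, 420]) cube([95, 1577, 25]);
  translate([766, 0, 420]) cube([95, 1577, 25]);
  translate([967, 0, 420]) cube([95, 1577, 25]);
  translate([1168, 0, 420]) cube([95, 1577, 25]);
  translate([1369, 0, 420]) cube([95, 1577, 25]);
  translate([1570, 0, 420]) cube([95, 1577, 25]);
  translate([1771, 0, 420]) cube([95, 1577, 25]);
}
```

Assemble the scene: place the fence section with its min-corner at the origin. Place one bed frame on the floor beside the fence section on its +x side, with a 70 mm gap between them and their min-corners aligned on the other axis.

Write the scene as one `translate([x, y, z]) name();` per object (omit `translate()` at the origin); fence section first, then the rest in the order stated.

fence_section();
translate([2038, 0, 0]) bed_frame();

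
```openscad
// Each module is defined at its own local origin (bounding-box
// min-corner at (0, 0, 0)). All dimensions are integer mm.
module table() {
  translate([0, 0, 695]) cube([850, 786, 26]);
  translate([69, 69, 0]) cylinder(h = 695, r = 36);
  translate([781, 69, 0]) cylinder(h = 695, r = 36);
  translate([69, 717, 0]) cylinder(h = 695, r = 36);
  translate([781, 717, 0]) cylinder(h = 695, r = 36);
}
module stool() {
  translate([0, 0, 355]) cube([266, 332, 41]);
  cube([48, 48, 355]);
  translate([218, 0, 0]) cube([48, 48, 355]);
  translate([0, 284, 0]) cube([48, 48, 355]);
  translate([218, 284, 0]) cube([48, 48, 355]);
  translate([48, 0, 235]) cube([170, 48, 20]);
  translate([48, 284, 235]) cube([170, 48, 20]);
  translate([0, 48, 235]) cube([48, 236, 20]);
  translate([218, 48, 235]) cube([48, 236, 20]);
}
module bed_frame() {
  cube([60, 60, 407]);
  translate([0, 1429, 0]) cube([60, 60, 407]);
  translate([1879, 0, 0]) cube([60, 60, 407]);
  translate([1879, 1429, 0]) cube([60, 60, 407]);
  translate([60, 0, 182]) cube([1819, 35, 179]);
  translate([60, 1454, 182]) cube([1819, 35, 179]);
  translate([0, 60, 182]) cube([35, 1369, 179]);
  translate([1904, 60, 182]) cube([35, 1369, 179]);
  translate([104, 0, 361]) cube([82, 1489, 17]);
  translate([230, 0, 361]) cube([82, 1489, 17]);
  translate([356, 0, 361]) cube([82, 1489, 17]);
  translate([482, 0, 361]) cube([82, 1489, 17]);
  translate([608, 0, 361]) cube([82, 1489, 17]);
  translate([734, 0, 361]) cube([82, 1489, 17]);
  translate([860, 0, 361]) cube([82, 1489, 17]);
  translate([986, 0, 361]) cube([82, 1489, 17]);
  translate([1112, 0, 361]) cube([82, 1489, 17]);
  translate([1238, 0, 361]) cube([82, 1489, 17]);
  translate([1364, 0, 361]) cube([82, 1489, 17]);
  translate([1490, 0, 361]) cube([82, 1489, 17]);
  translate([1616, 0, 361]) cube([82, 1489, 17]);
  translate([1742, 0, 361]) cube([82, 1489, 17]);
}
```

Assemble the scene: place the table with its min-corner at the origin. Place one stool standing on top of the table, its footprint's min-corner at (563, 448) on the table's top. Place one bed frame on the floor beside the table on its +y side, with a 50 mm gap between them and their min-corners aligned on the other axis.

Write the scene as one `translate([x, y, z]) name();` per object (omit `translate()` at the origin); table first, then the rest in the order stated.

table();
translate([563, 448, 721]) stool();
translate([0, 836, 0]) bed_frame();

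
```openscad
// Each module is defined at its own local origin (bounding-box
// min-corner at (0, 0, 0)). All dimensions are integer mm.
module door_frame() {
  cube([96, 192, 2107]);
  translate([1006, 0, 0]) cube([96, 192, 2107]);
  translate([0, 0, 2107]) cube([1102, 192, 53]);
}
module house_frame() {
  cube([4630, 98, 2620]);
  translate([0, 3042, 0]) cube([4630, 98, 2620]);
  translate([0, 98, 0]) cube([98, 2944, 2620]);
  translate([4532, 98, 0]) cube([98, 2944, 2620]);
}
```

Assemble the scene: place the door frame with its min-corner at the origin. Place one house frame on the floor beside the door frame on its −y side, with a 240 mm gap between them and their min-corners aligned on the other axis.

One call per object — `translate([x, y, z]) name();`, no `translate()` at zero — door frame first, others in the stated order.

door_frame();
translate([0, -3380, 0]) house_frame();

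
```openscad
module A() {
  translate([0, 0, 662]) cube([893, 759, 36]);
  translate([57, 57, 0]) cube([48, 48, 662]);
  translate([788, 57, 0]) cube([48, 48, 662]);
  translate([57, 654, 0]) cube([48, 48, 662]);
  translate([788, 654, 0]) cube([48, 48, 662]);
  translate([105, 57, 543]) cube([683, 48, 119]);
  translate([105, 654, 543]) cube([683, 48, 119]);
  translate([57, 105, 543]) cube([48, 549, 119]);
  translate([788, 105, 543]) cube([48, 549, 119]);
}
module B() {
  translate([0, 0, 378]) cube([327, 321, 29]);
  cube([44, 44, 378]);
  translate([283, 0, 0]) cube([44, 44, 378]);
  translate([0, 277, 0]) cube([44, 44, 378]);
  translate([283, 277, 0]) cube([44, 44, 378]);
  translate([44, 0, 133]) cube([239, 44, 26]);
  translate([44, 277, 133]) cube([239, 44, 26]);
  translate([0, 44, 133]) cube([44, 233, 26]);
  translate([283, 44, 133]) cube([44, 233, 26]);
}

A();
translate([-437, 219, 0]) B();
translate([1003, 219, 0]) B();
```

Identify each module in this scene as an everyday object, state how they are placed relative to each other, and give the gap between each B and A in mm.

Each stool's nearest face is 110 mm from the table's bounding box.

A is a table. B is a stool. Two stools sit around the table at the −x, +x sides. The gap between each stool and the table is 110 mm.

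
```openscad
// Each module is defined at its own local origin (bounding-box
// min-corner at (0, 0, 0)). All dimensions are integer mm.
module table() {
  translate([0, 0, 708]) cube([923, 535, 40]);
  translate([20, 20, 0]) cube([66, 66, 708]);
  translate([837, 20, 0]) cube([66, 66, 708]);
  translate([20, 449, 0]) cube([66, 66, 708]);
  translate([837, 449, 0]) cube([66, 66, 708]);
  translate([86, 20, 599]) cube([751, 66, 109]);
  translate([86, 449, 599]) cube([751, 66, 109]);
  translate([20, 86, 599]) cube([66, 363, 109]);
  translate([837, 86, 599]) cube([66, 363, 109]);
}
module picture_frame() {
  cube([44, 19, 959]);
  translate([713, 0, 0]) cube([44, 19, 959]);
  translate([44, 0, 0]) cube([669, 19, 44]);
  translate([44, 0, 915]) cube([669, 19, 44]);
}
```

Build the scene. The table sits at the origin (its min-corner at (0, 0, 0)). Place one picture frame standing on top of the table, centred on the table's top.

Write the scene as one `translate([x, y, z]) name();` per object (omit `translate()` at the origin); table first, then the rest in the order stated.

table();
translate([83, 258, 748]) picture_frame();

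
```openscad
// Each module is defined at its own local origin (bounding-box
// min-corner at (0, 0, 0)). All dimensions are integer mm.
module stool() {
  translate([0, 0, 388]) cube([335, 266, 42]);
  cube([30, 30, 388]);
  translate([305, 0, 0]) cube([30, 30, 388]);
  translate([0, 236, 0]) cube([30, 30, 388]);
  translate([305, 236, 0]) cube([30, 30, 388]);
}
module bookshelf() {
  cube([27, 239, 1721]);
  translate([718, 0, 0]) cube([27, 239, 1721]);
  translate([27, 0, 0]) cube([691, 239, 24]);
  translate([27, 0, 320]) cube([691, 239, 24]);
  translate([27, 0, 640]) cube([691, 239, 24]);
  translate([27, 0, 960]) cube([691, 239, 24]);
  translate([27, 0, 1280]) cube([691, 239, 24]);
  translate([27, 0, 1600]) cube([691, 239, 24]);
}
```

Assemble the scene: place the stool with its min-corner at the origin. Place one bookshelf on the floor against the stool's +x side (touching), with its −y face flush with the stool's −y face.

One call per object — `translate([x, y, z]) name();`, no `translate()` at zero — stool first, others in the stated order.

stool();
translate([335, 0, 0]) bookshelf();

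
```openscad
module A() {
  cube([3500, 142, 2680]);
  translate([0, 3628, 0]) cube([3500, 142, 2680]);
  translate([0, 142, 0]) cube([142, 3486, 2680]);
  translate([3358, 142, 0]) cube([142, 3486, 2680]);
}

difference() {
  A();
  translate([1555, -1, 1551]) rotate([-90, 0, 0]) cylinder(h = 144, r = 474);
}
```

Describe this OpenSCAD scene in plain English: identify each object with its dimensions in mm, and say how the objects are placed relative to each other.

A is the wall frame of a small rectangular building: four walls, each 2680 mm tall and 142 mm thick, enclosing a footprint 3500 mm (x) by 3770 mm (y) outside-to-outside, with no floor or roof. The front and back walls (the −y and +y sides) span the full width; the two side walls fit between them.

The house frame has a circular hole of radius 474 mm through its front wall, centred at (x = 1555, z = 1551).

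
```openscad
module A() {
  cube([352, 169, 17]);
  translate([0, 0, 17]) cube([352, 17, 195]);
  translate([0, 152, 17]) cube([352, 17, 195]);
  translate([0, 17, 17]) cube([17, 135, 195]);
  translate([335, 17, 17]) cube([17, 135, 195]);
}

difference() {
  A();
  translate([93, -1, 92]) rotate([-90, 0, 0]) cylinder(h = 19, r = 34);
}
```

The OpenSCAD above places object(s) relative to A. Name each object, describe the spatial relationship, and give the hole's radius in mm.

The subtracted cylinder has r = 34 mm.

A is an open box. The open box has a circular hole through its front wall. The hole's radius is 34 mm.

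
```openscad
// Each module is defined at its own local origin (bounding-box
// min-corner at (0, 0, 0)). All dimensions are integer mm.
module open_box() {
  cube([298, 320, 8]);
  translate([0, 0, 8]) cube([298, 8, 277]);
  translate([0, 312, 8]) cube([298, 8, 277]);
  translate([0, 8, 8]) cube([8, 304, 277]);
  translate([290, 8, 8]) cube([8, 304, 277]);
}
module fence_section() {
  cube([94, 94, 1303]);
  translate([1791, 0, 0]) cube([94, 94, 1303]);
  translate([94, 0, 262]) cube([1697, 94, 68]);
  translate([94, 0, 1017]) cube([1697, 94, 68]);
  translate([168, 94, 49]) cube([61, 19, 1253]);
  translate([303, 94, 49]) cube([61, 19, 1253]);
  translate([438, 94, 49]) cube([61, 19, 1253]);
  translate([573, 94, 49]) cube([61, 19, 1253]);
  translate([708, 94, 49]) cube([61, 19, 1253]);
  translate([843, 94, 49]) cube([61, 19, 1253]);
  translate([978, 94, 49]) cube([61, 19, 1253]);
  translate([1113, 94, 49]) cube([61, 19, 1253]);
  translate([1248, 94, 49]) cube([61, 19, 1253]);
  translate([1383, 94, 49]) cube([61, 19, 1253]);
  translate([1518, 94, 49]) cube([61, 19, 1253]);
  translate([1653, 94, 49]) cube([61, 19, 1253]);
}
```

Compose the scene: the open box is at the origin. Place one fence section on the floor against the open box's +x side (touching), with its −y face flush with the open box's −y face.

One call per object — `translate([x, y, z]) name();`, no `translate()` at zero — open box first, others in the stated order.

open_box();
translate([298, 0, 0]) fence_section();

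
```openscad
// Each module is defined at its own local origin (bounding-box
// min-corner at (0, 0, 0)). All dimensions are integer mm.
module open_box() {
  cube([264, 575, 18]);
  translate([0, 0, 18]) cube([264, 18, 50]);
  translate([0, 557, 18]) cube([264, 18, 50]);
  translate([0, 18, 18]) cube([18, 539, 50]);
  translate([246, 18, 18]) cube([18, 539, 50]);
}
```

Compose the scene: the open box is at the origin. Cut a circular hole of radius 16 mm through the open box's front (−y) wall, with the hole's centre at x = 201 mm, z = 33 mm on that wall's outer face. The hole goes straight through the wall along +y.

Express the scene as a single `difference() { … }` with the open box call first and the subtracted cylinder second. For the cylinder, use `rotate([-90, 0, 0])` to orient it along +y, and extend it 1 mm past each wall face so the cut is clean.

difference() {
  open_box();
  translate([201, -1, 33]) rotate([-90, 0, 0]) cylinder(h = 20, r = 16);
}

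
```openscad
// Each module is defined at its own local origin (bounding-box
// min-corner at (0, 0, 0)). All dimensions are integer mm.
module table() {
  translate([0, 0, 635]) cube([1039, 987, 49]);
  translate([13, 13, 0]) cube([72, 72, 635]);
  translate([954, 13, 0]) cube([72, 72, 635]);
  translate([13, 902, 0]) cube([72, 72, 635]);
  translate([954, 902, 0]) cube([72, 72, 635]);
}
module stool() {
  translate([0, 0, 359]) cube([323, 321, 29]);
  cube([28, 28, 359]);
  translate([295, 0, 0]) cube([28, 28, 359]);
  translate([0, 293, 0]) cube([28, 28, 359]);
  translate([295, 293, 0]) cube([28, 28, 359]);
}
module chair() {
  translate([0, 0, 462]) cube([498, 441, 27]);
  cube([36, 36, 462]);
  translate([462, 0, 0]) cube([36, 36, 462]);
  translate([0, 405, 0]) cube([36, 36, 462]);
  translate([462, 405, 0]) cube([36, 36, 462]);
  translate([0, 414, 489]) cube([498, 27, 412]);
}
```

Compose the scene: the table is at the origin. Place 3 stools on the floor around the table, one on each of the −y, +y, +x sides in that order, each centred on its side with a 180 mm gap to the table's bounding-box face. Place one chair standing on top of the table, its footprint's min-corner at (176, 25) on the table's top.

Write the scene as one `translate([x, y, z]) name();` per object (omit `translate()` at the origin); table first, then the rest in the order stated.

table();
translate([358, -501, 0]) stool();
translate([358, 1167, 0]) stool();
translate([1219, 333, 0]) stool();
translate([176, 25, 684]) chair();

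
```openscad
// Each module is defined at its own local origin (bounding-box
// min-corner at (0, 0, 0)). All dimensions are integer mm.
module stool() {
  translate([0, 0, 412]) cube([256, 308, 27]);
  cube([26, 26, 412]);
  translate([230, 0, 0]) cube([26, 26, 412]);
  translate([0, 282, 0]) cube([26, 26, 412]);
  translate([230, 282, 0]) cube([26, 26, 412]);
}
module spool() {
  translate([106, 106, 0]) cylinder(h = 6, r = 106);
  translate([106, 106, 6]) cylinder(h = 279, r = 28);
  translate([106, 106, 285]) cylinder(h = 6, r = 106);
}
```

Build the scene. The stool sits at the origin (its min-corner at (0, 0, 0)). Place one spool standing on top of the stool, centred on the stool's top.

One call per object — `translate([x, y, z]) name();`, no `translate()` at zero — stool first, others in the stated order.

stool();
translate([22, 48, 439]) spool();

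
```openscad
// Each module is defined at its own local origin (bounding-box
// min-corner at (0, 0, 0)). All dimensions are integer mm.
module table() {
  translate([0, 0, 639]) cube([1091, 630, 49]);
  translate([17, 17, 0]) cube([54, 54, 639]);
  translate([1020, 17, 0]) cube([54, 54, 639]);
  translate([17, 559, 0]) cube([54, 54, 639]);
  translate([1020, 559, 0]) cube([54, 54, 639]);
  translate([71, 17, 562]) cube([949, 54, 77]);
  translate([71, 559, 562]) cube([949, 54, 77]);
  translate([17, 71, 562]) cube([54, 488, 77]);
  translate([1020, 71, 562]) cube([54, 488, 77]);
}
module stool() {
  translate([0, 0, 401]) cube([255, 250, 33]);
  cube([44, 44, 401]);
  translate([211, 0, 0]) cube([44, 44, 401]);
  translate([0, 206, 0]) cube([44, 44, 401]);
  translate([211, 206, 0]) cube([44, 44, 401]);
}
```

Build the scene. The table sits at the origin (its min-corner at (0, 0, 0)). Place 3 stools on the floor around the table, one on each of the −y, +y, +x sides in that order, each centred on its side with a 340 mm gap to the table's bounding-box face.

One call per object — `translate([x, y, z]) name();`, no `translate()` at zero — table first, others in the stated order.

table();
translate([418, -590, 0]) stool();
translate([418, 970, 0]) stool();
translate([1431, 190, 0]) stool();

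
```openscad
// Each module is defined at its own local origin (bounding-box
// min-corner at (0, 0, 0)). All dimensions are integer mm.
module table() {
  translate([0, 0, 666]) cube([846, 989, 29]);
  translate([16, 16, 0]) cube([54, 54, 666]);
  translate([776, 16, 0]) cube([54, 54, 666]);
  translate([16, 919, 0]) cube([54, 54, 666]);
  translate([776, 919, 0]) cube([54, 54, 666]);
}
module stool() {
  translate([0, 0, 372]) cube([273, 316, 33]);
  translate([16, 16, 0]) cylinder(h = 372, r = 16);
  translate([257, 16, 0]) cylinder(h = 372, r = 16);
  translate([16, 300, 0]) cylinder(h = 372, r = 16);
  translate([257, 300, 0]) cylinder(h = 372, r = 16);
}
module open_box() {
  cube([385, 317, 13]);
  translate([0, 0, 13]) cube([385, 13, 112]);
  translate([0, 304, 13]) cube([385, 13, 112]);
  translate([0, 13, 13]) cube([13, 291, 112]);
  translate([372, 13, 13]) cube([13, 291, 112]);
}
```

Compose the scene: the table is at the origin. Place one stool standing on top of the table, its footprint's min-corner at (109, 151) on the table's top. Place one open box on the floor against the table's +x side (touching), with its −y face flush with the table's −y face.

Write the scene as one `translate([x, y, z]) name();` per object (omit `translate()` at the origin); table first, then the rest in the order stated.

table();
translate([109, 151, 695]) stool();
translate([846, 0, 0]) open_box();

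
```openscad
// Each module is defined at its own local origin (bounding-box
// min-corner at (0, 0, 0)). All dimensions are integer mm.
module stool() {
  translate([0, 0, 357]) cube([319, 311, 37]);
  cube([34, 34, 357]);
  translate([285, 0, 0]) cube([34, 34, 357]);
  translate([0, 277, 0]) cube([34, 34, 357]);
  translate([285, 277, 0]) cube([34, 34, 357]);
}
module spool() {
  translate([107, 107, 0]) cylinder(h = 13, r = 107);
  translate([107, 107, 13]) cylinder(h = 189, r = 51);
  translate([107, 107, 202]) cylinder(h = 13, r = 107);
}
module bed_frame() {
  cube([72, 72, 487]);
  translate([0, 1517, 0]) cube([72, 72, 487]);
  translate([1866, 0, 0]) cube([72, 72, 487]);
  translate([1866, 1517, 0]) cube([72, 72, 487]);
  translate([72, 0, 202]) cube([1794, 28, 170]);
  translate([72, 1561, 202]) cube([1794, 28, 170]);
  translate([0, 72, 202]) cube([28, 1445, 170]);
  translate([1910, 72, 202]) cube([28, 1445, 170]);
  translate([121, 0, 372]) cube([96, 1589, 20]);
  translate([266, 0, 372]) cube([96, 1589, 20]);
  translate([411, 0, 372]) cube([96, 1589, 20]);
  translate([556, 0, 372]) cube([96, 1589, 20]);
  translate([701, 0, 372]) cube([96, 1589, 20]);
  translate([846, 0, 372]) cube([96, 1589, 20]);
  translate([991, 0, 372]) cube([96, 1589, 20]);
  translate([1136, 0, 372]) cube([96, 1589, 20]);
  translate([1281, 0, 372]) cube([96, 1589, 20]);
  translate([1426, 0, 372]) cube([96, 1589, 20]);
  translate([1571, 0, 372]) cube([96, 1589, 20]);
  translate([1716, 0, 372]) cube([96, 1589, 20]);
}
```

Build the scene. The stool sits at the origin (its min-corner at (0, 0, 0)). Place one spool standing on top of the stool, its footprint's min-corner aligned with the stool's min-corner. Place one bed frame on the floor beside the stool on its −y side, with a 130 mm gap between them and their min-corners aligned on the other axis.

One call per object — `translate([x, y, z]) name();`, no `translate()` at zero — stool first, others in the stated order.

stool();
translate([0, 0, 394]) spool();
translate([0, -1719, 0]) bed_frame();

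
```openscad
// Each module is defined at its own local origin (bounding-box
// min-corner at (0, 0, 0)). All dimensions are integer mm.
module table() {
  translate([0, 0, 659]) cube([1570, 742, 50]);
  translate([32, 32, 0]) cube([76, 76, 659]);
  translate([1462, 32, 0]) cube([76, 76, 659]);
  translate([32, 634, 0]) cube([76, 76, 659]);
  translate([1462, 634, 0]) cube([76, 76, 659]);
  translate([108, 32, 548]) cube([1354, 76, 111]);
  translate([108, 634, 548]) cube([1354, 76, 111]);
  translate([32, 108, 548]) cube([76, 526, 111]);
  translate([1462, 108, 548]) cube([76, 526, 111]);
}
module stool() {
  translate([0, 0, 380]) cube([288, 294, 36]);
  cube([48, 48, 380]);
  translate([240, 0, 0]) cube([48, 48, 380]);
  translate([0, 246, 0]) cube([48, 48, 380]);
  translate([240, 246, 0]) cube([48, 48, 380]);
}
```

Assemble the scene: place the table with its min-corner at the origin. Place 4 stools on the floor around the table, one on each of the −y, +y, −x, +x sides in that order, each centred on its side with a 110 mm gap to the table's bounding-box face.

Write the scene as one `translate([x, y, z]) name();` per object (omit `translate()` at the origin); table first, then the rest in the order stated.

table();
translate([641, -404, 0]) stool();
translate([641, 852, 0]) stool();
translate([-398, 224, 0]) stool();
translate([1680, 224, 0]) stool();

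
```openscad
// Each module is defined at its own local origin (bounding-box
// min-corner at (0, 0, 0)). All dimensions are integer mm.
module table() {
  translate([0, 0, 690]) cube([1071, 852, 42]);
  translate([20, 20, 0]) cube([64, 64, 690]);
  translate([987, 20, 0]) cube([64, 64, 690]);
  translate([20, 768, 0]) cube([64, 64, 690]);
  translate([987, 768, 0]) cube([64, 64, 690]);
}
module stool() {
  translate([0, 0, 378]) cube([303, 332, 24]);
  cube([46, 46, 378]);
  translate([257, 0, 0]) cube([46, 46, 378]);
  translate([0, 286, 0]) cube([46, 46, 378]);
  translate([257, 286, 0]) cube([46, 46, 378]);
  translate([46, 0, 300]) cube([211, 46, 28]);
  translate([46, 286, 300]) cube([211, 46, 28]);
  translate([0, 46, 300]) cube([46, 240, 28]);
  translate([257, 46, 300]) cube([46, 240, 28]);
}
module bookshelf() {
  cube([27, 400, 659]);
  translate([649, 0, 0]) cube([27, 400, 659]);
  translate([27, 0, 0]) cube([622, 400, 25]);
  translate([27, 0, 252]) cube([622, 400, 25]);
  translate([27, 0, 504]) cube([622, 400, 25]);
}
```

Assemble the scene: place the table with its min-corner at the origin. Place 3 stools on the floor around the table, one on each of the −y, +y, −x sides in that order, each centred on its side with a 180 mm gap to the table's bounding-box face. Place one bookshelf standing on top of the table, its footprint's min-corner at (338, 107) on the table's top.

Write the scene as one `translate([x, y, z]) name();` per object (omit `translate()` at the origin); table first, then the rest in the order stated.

table();
translate([384, -512, 0]) stool();
translate([384, 1032, 0]) stool();
translate([-483, 260, 0]) stool();
translate([338, 107, 732]) bookshelf();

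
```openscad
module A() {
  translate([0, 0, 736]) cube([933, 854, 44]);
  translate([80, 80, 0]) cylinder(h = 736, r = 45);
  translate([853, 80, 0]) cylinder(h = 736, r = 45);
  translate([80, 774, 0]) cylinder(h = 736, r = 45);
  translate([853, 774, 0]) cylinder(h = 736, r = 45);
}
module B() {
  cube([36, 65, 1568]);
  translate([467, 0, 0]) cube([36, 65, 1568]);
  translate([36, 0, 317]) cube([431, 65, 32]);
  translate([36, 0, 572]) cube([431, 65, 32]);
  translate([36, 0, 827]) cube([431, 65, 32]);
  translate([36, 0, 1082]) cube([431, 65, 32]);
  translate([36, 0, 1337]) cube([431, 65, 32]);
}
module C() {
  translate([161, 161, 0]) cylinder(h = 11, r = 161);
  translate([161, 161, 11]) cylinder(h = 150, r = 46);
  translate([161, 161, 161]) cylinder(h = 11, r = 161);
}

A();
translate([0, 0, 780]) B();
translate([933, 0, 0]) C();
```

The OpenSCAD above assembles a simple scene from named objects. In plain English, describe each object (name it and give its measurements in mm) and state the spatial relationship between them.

A is a table: top 933 mm (x) × 854 mm (y), 44 mm thick, upper face at z = 780 mm, on four round legs of 90 mm diameter, each leg's bounding box inset 35 mm from the nearest pair of top edges, running from z = 0 to the bottom of the top.

B is a wooden ladder with two side rails of 36×65 mm section and 1568 mm height, set 503 mm apart overall. Between them run 5 rectangular rungs (65 mm deep, 32 mm thick), front faces flush with the rails' −y face. The bottom of the first rung is 317 mm above the floor and each subsequent rung is 255 mm higher than the one below.

C is a spool: two coaxial disc flanges of radius 161 mm and thickness 11 mm, joined by a core cylinder of radius 46 mm and height 150 mm. The lower flange rests on z = 0 and the three cylinders share a vertical axis.

The ladder is on top of the table. The spool is against the table's +x side, with their −y faces flush.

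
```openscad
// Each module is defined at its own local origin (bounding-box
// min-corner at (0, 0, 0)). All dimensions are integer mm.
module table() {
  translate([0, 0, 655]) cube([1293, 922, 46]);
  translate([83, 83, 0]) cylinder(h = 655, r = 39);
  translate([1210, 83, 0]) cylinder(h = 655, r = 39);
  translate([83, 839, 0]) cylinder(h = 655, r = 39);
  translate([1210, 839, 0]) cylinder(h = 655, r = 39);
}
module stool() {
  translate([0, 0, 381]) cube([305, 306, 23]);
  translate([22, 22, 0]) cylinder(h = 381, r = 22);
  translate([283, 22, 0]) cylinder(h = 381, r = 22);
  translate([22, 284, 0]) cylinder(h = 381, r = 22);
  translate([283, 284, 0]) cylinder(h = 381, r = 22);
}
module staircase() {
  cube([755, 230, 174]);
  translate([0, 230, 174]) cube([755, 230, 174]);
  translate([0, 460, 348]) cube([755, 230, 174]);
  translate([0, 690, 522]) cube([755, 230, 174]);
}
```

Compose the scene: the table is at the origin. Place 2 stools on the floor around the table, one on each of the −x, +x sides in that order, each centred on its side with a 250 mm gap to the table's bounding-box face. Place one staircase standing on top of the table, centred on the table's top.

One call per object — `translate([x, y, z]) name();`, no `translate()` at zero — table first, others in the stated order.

table();
translate([-555, 308, 0]) stool();
translate([1543, 308, 0]) stool();
translate([269, 1, 701]) staircase();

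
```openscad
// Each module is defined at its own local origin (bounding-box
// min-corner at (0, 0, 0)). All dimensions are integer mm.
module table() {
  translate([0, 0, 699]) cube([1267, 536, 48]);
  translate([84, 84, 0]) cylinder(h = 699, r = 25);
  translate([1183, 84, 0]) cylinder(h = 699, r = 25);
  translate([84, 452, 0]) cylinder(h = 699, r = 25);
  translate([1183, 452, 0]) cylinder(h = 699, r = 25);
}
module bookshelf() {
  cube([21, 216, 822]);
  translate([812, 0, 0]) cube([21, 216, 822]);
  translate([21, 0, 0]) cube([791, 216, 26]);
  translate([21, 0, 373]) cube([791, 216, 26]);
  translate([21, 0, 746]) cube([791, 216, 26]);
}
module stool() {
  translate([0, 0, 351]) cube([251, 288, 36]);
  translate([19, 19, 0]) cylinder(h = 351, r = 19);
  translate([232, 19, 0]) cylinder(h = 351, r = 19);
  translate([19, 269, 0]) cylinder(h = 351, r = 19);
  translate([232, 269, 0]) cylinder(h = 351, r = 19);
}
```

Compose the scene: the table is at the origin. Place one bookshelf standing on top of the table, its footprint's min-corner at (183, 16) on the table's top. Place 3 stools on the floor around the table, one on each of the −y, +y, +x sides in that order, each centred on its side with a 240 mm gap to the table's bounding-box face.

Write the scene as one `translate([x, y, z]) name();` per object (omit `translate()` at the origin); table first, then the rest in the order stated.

table();
translate([183, 16, 747]) bookshelf();
translate([508, -528, 0]) stool();
translate([508, 776, 0]) stool();
translate([1507, 124, 0]) stool();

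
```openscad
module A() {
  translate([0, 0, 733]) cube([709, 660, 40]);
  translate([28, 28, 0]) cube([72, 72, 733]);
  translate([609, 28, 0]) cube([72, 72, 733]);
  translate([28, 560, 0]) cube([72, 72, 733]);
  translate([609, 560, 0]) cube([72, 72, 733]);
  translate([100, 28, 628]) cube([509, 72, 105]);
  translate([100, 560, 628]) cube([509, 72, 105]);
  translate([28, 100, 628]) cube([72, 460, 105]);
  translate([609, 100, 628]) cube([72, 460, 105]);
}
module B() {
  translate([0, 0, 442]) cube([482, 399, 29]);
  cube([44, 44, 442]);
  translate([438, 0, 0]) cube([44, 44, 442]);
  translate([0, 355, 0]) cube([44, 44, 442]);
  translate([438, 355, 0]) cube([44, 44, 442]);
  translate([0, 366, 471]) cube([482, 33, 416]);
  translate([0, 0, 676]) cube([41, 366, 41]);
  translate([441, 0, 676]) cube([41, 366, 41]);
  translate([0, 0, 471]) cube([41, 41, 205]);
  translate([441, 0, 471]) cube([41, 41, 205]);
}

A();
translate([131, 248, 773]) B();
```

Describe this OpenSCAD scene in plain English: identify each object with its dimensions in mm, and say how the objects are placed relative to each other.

A is a table with a 709×660 mm rectangular top, 40 mm thick, top surface at z = 773 mm, supported by four 72×72 mm square legs, each inset 28 mm from the nearest pair of top edges, running from the floor. Four apron rails, 72 mm thick and 105 mm tall, run between adjacent legs with their top edges flush with the underside of the top and their outer faces flush with the legs' outer faces.

B is a chair: 482×399 mm seat, 29 mm thick, top at z = 471 mm, on four 44 mm square corner legs flush with the seat edges. A 33 mm thick backrest slab spans the full seat width, extending 416 mm above the seat top, its back face flush with the seat's +y edge. Two armrests of 41×41 mm section run along each side from the seat's front edge to the front of the backrest, top faces 246 mm above the seat top and outer faces flush with the seat's x-edges; a 41×41 mm post under the front of each armrest stands on the seat at the front corner.

The chair is on top of the table.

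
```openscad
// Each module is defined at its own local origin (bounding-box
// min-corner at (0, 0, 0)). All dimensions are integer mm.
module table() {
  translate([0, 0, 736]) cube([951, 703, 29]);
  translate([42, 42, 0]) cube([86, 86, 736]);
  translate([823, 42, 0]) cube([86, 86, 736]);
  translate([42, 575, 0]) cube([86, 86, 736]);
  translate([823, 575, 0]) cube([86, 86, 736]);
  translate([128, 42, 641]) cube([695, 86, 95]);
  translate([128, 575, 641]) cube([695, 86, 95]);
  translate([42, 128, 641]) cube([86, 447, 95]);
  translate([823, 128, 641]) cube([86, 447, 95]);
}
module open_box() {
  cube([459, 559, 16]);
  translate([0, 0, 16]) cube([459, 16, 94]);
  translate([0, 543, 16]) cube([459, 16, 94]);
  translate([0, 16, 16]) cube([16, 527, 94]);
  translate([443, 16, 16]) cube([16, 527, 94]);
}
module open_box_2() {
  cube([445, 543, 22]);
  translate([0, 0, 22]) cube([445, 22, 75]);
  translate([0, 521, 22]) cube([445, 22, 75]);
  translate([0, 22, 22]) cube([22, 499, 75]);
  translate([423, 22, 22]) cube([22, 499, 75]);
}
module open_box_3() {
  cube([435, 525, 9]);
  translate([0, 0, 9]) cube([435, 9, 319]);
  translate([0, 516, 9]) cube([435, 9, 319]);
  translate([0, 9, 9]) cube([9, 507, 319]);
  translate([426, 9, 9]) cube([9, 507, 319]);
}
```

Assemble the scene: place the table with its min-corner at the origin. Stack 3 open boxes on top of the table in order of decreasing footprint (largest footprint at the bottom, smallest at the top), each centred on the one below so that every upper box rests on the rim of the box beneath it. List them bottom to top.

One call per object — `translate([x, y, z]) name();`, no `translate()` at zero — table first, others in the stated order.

table();
translate([246, 72, 765]) open_box();
translate([253, 80, 875]) open_box_2();
translate([258, 89, 972]) open_box_3();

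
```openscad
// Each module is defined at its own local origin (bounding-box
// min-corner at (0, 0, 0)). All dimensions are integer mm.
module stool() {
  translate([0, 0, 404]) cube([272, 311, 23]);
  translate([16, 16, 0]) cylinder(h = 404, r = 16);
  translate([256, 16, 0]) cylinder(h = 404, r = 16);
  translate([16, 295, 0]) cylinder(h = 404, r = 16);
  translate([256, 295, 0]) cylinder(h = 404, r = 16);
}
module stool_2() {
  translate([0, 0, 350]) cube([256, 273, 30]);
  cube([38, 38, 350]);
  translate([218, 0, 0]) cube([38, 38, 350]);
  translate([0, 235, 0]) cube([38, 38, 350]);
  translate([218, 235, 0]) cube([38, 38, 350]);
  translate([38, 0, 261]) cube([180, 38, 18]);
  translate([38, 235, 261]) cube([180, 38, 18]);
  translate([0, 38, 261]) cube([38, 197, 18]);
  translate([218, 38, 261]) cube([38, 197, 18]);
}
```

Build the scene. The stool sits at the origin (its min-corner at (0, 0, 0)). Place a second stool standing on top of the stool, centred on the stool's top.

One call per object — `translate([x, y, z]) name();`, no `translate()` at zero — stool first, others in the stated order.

stool();
translate([8, 19, 427]) stool_2();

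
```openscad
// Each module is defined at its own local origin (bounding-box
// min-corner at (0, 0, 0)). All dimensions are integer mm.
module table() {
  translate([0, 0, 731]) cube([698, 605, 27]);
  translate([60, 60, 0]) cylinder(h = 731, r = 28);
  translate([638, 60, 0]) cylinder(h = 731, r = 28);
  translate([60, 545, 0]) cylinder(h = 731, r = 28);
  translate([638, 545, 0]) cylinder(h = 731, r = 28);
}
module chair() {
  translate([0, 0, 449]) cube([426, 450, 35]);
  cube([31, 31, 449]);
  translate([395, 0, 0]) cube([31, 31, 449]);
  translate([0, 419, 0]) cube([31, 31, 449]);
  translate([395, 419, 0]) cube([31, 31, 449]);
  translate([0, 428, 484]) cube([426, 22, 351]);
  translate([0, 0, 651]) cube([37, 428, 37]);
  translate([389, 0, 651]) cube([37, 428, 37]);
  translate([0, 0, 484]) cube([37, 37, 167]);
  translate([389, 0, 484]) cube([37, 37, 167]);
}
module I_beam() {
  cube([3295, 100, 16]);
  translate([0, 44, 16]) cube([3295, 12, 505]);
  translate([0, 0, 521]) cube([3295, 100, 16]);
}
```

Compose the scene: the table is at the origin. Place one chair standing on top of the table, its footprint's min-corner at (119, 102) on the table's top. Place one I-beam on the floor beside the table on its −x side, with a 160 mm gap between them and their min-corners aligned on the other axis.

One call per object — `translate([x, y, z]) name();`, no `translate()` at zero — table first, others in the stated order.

table();
translate([119, 102, 758]) chair();
translate([-3455, 0, 0]) I_beam();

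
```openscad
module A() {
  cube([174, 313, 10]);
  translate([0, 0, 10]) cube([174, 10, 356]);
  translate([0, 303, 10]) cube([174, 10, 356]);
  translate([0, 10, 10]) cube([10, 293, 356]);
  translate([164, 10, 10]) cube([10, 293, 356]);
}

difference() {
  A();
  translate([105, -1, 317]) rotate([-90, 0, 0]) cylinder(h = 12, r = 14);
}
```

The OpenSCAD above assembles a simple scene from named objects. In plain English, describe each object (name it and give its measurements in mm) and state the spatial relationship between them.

A is an open-topped rectangular box: outside dimensions 174×313×366 mm, with a uniform wall and base thickness of 10 mm. The base is a full 174×313 slab on the floor; four walls sit on top of the base. The front and back walls (the −y and +y sides) span the full width; the two side walls fit between them.

The open box has a circular hole of radius 14 mm through its front wall, centred at (x = 105, z = 317).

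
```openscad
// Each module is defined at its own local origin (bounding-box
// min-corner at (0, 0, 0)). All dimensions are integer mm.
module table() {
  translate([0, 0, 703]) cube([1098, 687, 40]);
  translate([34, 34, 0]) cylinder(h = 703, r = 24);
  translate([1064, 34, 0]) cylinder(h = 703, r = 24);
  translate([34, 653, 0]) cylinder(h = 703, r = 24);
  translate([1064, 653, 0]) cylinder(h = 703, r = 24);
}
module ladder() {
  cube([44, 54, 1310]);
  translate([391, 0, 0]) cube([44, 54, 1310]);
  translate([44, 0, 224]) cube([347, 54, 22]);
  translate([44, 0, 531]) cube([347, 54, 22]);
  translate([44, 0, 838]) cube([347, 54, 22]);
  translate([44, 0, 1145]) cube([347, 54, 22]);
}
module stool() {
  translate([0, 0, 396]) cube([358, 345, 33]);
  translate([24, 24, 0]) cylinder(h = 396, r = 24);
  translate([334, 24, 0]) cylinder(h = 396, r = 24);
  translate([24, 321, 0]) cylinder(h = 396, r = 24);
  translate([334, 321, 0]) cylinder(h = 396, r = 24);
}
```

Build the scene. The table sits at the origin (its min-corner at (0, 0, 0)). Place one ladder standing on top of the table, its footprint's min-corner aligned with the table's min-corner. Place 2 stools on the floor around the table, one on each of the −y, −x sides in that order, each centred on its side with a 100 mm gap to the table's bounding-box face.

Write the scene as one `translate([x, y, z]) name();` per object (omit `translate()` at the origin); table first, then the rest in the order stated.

table();
translate([0, 0, 743]) ladder();
translate([370, -445, 0]) stool();
translate([-458, 171, 0]) stool();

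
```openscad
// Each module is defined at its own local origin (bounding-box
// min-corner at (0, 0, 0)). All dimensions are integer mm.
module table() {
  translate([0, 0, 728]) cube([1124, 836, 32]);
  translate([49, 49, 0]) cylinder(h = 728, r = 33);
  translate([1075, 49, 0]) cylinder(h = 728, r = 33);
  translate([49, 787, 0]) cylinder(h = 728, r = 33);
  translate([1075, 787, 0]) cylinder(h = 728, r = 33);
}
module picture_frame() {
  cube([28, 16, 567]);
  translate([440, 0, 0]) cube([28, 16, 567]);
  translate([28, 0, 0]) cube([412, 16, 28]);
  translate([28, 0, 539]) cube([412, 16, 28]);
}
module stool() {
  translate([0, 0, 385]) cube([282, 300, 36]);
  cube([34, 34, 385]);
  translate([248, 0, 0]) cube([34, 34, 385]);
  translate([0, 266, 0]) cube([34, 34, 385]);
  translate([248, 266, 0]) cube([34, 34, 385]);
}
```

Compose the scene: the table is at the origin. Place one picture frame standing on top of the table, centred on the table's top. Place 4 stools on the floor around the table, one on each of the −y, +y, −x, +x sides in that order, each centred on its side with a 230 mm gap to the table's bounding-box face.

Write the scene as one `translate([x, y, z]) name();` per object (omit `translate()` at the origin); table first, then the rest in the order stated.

table();
translate([328, 410, 760]) picture_frame();
translate([421, -530, 0]) stool();
translate([421, 1066, 0]) stool();
translate([-512, 268, 0]) stool();
translate([1354, 268, 0]) stool();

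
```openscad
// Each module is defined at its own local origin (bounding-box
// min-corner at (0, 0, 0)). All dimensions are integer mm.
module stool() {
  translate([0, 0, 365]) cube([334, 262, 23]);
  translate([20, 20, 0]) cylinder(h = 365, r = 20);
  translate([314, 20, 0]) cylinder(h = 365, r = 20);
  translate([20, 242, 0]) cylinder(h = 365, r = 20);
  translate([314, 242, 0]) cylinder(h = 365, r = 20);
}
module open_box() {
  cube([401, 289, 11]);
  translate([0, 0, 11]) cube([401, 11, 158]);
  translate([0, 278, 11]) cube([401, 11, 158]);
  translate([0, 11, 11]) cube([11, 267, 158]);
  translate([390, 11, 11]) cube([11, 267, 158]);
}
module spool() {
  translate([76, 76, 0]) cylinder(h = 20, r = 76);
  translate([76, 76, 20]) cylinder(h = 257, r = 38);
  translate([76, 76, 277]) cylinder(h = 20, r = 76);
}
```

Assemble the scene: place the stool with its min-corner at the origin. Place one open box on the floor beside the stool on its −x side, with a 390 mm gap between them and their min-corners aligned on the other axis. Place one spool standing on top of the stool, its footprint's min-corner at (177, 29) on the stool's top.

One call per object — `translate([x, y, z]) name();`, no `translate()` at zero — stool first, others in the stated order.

stool();
translate([-791, 0, 0]) open_box();
translate([177, 29, 388]) spool();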